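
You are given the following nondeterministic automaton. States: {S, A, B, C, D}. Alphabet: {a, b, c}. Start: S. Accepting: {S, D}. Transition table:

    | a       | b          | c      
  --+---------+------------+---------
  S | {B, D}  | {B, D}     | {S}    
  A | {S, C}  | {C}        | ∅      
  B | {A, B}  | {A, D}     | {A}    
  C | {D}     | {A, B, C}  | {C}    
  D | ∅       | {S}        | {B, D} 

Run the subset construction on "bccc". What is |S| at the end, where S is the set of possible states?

Start in {S}.
Read 'b': S→{B, D}; now {B, D}.
Read 'c': B→{A}, D→{B, D}; now {A, B, D}.
Read 'c': A→∅, B→{A}, D→{B, D}; now {A, B, D}.
Read 'c': A→∅, B→{A}, D→{B, D}; now {A, B, D}.
That set has 3 states.

3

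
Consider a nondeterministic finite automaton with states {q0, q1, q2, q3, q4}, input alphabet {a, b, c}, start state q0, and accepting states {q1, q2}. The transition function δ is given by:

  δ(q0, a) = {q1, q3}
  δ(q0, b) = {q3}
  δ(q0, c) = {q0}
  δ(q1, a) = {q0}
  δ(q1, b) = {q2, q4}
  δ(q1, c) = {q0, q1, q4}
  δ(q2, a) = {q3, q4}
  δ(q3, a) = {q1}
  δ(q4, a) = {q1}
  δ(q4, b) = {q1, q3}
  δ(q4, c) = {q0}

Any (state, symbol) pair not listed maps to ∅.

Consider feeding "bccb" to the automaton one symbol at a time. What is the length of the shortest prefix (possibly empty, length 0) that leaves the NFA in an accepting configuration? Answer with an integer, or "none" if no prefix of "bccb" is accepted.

none

Start in {q0}.
Read 'b': {q0} → {q3}.
Read 'c': {q3} → ∅.
The set is empty and remains empty for the remaining 2 symbols.
No reachable set along the way intersects F.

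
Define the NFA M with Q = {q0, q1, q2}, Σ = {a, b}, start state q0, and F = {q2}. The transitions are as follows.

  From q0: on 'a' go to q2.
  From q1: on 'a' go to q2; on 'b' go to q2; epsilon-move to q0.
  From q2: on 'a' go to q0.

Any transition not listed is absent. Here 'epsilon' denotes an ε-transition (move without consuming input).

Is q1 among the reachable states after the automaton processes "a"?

No

Start in {q0}.
Read 'a': q0→{q2}; now {q2}.
State q1 is not in {q2}.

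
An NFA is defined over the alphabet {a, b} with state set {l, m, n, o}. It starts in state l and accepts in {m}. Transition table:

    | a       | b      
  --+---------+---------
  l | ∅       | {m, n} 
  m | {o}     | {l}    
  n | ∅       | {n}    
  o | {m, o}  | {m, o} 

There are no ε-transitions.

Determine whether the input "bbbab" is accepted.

Yes

Start in {l}.
Read 'b': l→{m, n}; now {m, n}.
Read 'b': m→{l}, n→{n}; now {l, n}.
Read 'b': l→{m, n}, n→{n}; now {m, n}.
Read 'a': m→{o}, n→∅; now {o}.
Read 'b': o→{m, o}; now {m, o}.
The final set {m, o} contains the accepting state m.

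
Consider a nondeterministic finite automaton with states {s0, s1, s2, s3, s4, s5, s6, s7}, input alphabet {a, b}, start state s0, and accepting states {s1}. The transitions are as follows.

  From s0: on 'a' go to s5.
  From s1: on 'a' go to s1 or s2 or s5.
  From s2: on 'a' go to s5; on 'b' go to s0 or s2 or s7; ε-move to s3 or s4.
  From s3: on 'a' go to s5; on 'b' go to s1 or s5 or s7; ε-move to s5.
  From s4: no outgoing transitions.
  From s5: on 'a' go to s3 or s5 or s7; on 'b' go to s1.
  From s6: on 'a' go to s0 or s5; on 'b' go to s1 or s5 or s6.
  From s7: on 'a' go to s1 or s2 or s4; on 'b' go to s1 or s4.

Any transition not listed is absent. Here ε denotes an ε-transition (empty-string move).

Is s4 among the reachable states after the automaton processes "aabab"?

Yes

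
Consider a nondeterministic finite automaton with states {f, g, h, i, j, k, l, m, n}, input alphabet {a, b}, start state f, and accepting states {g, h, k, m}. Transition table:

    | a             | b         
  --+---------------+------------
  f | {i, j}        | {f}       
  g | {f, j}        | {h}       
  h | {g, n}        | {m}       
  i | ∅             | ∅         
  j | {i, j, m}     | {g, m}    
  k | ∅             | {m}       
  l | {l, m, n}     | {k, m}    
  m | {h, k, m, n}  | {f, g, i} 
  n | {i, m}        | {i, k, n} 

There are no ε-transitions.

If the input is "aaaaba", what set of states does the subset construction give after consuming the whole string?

{f, g, h, i, j, k, m, n}

Start in {f}.
Read 'a': f→{i, j}; now {i, j}.
Read 'a': i→∅, j→{i, j, m}; now {i, j, m}.
Read 'a': i→∅, j→{i, j, m}, m→{h, k, m, n}; now {h, i, j, k, m, n}.
Read 'a': h→{g, n}, i→∅, j→{i, j, m}, k→∅, m→{h, k, m, n}, n→{i, m}; now {g, h, i, j, k, m, n}.
Read 'b': g→{h}, h→{m}, i→∅, j→{g, m}, k→{m}, m→{f, g, i}, n→{i, k, n}; now {f, g, h, i, k, m, n}.
Read 'a': f→{i, j}, g→{f, j}, h→{g, n}, i→∅, k→∅, m→{h, k, m, n}, n→{i, m}; now {f, g, h, i, j, k, m, n}.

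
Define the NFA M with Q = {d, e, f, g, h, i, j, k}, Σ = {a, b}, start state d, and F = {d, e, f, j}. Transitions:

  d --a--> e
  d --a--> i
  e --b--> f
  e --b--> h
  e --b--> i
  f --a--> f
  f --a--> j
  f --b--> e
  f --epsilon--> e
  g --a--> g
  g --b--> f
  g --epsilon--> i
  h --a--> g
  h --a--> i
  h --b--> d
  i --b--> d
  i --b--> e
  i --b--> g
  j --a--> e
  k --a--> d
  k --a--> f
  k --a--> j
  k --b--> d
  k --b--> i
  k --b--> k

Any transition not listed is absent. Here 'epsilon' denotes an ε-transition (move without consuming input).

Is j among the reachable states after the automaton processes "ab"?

No

Start in {d}.
Read 'a': d→{e, i}; now {e, i}.
Read 'b': e→{f, h, i}, i→{d, e, g}; now {d, e, f, g, h, i}.
State j is not in {d, e, f, g, h, i}.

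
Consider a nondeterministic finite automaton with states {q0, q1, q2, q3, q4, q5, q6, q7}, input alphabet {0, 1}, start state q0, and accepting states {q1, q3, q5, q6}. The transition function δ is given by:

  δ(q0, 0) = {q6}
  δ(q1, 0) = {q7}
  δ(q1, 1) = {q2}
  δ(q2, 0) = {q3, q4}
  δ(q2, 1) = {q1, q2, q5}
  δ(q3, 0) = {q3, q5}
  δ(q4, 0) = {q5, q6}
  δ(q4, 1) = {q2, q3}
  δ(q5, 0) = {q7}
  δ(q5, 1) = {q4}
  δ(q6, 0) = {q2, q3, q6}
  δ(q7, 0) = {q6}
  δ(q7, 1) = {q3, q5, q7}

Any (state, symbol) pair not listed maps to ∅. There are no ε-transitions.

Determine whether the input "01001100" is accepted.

No

Start in {q0}.
Read '0': {q0} → {q6}.
Read '1': {q6} → ∅.
The set is empty and remains empty for the remaining 6 symbols.
The final set ∅ contains no accepting state.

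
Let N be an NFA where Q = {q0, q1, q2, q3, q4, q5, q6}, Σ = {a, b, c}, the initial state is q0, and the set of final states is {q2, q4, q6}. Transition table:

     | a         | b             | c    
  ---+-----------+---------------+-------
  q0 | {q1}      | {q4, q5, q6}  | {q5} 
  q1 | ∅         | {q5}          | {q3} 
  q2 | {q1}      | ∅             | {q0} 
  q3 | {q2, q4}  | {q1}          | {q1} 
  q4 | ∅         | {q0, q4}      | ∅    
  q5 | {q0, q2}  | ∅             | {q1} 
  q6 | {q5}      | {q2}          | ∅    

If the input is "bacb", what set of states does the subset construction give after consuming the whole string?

{q4, q5, q6}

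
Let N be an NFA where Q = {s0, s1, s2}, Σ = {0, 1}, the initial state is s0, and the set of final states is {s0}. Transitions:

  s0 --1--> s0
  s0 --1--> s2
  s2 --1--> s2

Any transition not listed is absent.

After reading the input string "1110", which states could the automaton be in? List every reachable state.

∅

Start in {s0}.
Read '1': s0→{s0, s2}; now {s0, s2}.
Read '1': s0→{s0, s2}, s2→{s2}; now {s0, s2}.
Read '1': s0→{s0, s2}, s2→{s2}; now {s0, s2}.
Read '0': s0→∅, s2→∅; now ∅.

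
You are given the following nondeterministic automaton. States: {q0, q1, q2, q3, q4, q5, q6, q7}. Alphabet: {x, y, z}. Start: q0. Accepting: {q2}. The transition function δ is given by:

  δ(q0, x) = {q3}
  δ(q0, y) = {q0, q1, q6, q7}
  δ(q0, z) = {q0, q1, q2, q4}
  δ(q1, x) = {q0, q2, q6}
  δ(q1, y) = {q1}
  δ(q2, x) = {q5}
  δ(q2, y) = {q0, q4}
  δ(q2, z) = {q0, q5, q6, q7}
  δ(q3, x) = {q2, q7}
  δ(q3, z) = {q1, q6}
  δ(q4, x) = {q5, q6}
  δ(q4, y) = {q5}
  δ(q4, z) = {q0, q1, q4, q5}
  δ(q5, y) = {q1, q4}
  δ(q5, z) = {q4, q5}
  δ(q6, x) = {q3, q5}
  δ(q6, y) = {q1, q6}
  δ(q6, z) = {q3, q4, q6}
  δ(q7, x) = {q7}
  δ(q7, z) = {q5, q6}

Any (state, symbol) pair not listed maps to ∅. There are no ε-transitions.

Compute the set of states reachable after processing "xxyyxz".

{q0, q1, q2, q3, q4, q5, q6, q7}

Start in {q0}.
Read 'x': {q0} → {q3}.
Read 'x': {q3} → {q2, q7}.
Read 'y': {q2, q7} → {q0, q4}.
Read 'y': {q0, q4} → {q0, q1, q5, q6, q7}.
Read 'x': {q0, q1, q5, q6, q7} → {q0, q2, q3, q5, q6, q7}.
Read 'z': {q0, q2, q3, q5, q6, q7} → {q0, q1, q2, q3, q4, q5, q6, q7}.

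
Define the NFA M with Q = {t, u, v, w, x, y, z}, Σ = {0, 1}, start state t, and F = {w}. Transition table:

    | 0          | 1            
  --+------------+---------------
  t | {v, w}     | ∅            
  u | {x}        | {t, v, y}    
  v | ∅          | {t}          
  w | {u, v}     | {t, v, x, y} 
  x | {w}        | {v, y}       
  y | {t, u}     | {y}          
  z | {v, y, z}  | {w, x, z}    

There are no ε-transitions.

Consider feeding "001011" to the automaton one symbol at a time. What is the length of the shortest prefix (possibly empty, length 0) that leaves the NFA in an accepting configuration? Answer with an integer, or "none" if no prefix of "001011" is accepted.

1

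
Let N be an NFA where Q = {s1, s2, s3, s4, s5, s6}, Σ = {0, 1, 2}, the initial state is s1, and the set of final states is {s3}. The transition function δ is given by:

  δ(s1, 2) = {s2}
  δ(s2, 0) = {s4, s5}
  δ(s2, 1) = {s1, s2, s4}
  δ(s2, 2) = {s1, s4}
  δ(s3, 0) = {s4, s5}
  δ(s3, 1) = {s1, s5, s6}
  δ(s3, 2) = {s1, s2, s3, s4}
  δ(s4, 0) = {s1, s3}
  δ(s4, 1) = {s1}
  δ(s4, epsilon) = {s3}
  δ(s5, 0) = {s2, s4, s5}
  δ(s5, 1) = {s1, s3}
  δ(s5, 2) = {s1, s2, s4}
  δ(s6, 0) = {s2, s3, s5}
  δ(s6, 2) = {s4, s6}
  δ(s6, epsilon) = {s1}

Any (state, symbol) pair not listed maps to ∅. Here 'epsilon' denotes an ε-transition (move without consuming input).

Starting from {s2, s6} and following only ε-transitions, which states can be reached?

{s1, s2, s6}

Begin with {s2, s6}.
ε-move s6 → s1; add s1.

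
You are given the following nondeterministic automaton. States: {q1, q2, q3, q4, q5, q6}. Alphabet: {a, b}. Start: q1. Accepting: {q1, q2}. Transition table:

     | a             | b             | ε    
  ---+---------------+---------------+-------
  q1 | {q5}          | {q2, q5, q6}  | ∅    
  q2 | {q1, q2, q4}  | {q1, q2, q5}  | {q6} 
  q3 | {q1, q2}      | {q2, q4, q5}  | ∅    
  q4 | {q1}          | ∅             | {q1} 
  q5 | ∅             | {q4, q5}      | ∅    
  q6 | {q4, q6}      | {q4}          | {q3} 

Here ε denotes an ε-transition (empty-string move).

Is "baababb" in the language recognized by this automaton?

Yes

Start in {q1}.
Read 'b': q1→{q2, q5, q6}; union {q2, q5, q6}; ε-closure = {q2, q3, q5, q6}.
Read 'a': q2→{q1, q2, q4}, q3→{q1, q2}, q5→∅, q6→{q4, q6}; union {q1, q2, q4, q6}; ε-closure = {q1, q2, q3, q4, q6}.
Read 'a': q1→{q5}, q2→{q1, q2, q4}, q3→{q1, q2}, q4→{q1}, q6→{q4, q6}; union {q1, q2, q4, q5, q6}; ε-closure = {q1, q2, q3, q4, q5, q6}.
Read 'b': q1→{q2, q5, q6}, q2→{q1, q2, q5}, q3→{q2, q4, q5}, q4→∅, q5→{q4, q5}, q6→{q4}; union {q1, q2, q4, q5, q6}; ε-closure = {q1, q2, q3, q4, q5, q6}.
Read 'a': q1→{q5}, q2→{q1, q2, q4}, q3→{q1, q2}, q4→{q1}, q5→∅, q6→{q4, q6}; union {q1, q2, q4, q5, q6}; ε-closure = {q1, q2, q3, q4, q5, q6}.
Read 'b': q1→{q2, q5, q6}, q2→{q1, q2, q5}, q3→{q2, q4, q5}, q4→∅, q5→{q4, q5}, q6→{q4}; union {q1, q2, q4, q5, q6}; ε-closure = {q1, q2, q3, q4, q5, q6}.
Read 'b': q1→{q2, q5, q6}, q2→{q1, q2, q5}, q3→{q2, q4, q5}, q4→∅, q5→{q4, q5}, q6→{q4}; union {q1, q2, q4, q5, q6}; ε-closure = {q1, q2, q3, q4, q5, q6}.
The final set {q1, q2, q3, q4, q5, q6} contains the accepting states q1, q2.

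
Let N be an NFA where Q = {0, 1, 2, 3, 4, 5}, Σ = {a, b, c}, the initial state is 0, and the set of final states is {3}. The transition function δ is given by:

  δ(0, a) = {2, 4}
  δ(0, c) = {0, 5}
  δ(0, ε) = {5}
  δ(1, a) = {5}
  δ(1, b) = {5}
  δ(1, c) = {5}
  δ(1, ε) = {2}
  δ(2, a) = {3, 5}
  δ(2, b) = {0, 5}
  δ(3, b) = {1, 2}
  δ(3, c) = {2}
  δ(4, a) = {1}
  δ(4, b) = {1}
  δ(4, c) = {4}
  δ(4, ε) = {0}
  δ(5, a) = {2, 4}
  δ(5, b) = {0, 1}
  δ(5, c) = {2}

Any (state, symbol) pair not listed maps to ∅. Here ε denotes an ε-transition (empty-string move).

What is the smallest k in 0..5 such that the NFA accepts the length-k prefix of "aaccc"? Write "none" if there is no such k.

2

Start: ε-closure({0}) = {0, 5}.
Read 'a': 0→{2, 4}, 5→{2, 4}; union {2, 4}; ε-closure = {0, 2, 4, 5}.
Read 'a': 0→{2, 4}, 2→{3, 5}, 4→{1}, 5→{2, 4}; union {1, 2, 3, 4, 5}; ε-closure = {0, 1, 2, 3, 4, 5}.
None of the earlier sets intersect F, but {0, 1, 2, 3, 4, 5} does.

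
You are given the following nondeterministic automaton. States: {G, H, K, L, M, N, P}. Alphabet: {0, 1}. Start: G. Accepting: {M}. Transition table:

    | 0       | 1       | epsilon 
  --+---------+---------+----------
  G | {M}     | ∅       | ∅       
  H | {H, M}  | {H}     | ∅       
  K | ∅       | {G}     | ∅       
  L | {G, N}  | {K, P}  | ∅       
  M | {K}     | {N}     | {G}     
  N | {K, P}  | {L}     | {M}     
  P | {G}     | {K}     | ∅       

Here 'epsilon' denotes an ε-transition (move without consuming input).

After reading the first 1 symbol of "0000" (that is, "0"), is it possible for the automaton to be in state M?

Yes

Start in {G}.
Read '0': {G} → {G, M}.
State M is in {G, M}.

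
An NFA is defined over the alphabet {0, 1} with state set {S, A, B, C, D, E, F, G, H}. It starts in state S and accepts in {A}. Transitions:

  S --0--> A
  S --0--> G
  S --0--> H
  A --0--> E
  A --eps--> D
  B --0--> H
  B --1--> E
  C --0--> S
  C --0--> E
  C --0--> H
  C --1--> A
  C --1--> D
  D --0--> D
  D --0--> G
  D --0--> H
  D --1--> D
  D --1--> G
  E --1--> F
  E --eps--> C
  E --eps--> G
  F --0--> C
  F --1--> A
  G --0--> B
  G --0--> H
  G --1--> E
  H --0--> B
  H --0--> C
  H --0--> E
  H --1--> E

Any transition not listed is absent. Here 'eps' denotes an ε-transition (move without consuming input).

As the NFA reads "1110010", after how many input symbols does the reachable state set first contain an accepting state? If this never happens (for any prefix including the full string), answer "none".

none

Start in {S}.
Read '1': S→∅; now ∅.
The set is empty and remains empty for the remaining 6 symbols.
No reachable set along the way intersects F.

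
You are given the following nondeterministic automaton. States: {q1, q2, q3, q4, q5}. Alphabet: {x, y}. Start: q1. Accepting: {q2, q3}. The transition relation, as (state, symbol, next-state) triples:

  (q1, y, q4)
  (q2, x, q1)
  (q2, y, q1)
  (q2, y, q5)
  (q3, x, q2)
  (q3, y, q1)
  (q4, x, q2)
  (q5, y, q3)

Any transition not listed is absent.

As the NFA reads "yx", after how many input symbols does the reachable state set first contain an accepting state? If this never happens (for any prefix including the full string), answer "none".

2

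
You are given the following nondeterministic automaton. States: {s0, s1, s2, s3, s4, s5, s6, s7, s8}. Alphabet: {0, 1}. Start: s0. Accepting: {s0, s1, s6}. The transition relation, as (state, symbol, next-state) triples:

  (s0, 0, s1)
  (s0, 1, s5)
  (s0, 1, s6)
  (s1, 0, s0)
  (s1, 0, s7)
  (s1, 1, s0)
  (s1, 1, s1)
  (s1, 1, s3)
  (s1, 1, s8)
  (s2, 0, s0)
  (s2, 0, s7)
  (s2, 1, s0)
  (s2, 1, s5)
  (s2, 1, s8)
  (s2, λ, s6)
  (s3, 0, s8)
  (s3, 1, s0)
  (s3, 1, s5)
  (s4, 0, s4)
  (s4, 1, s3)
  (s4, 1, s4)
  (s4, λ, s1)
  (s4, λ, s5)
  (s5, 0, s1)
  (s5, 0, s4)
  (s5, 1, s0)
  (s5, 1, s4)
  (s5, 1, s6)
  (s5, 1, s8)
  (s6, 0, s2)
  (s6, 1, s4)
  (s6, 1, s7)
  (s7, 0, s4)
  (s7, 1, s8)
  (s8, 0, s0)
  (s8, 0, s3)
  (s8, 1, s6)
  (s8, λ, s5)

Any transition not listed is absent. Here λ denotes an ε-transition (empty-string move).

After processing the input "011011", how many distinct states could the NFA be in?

8

Start in {s0}.
Read '0': s0→{s1}; now {s1}.
Read '1': s1→{s0, s1, s3, s8}; union {s0, s1, s3, s8}; ε-closure = {s0, s1, s3, s5, s8}.
Read '1': s0→{s5, s6}, s1→{s0, s1, s3, s8}, s3→{s0, s5}, s5→{s0, s4, s6, s8}, s8→{s6}; now {s0, s1, s3, s4, s5, s6, s8}.
Read '0': s0→{s1}, s1→{s0, s7}, s3→{s8}, s4→{s4}, s5→{s1, s4}, s6→{s2}, s8→{s0, s3}; union {s0, s1, s2, s3, s4, s7, s8}; ε-closure = {s0, s1, s2, s3, s4, s5, s6, s7, s8}.
Read '1': s0→{s5, s6}, s1→{s0, s1, s3, s8}, s2→{s0, s5, s8}, s3→{s0, s5}, s4→{s3, s4}, s5→{s0, s4, s6, s8}, s6→{s4, s7}, s7→{s8}, s8→{s6}; now {s0, s1, s3, s4, s5, s6, s7, s8}.
Read '1': s0→{s5, s6}, s1→{s0, s1, s3, s8}, s3→{s0, s5}, s4→{s3, s4}, s5→{s0, s4, s6, s8}, s6→{s4, s7}, s7→{s8}, s8→{s6}; now {s0, s1, s3, s4, s5, s6, s7, s8}.
That set has 8 states.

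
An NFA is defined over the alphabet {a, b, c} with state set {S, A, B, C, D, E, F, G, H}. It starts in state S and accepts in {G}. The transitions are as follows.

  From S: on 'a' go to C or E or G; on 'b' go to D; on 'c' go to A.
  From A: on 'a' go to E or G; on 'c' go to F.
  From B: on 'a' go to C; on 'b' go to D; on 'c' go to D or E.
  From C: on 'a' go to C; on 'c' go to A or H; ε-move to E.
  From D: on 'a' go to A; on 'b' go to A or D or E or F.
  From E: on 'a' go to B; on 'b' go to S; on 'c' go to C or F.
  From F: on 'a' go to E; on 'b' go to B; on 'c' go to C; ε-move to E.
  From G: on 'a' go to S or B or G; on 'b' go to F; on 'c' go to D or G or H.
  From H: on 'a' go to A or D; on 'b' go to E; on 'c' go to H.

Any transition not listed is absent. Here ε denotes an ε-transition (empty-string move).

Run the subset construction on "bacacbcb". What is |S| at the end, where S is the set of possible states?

6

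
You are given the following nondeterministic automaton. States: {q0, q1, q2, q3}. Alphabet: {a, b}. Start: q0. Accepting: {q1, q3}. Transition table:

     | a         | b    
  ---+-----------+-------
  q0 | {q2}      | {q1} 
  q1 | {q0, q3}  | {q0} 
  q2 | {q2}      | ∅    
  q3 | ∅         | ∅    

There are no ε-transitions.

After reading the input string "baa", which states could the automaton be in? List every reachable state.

Start in {q0}.
Read 'b': q0→{q1}; now {q1}.
Read 'a': q1→{q0, q3}; now {q0, q3}.
Read 'a': q0→{q2}, q3→∅; now {q2}.

{q2}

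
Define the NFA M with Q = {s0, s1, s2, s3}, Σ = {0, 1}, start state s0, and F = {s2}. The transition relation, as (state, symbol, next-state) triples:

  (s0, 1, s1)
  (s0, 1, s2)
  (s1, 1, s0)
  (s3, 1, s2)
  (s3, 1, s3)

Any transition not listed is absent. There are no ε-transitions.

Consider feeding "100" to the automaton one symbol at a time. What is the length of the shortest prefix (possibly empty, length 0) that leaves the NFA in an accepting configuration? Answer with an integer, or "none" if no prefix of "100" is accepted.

Start in {s0}.
Read '1': {s0} → {s1, s2}.
None of the earlier sets intersect F, but {s1, s2} does.

1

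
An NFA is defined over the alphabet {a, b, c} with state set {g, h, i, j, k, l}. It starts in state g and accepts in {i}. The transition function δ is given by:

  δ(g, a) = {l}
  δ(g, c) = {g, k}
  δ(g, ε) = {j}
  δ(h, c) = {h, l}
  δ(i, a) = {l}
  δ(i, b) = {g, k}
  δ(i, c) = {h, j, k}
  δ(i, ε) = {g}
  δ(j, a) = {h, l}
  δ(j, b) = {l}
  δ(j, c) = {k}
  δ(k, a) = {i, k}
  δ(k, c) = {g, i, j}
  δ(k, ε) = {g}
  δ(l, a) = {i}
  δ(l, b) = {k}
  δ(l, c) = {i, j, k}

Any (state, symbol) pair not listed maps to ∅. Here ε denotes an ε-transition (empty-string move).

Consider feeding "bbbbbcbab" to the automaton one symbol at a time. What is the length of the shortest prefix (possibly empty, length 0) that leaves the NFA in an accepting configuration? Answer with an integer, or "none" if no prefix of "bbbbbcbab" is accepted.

6

Start: ε-closure({g}) = {g, j}.
Read 'b': {g, j} → {l}.
Read 'b': {l} → {g, j, k}.
Read 'b': {g, j, k} → {l}.
Read 'b': {l} → {g, j, k}.
Read 'b': {g, j, k} → {l}.
Read 'c': {l} → {g, i, j, k}.
None of the earlier sets intersect F, but {g, i, j, k} does.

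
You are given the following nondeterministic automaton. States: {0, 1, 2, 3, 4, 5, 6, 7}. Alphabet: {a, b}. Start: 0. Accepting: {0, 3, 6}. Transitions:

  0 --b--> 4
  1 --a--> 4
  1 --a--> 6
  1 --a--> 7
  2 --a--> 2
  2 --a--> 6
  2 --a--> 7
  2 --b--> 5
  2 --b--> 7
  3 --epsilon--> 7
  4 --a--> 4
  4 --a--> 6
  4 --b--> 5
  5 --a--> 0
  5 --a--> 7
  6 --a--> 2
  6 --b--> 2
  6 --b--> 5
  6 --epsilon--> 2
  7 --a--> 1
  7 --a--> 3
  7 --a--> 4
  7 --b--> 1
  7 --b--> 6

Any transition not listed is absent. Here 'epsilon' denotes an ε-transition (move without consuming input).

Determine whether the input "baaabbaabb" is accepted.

Yes

Start in {0}.
Read 'b': 0→{4}; now {4}.
Read 'a': 4→{4, 6}; union {4, 6}; ε-closure = {2, 4, 6}.
Read 'a': 2→{2, 6, 7}, 4→{4, 6}, 6→{2}; now {2, 4, 6, 7}.
Read 'a': 2→{2, 6, 7}, 4→{4, 6}, 6→{2}, 7→{1, 3, 4}; now {1, 2, 3, 4, 6, 7}.
Read 'b': 1→∅, 2→{5, 7}, 3→∅, 4→{5}, 6→{2, 5}, 7→{1, 6}; now {1, 2, 5, 6, 7}.
Read 'b': 1→∅, 2→{5, 7}, 5→∅, 6→{2, 5}, 7→{1, 6}; now {1, 2, 5, 6, 7}.
Read 'a': 1→{4, 6, 7}, 2→{2, 6, 7}, 5→{0, 7}, 6→{2}, 7→{1, 3, 4}; now {0, 1, 2, 3, 4, 6, 7}.
Read 'a': 0→∅, 1→{4, 6, 7}, 2→{2, 6, 7}, 3→∅, 4→{4, 6}, 6→{2}, 7→{1, 3, 4}; now {1, 2, 3, 4, 6, 7}.
Read 'b': 1→∅, 2→{5, 7}, 3→∅, 4→{5}, 6→{2, 5}, 7→{1, 6}; now {1, 2, 5, 6, 7}.
Read 'b': 1→∅, 2→{5, 7}, 5→∅, 6→{2, 5}, 7→{1, 6}; now {1, 2, 5, 6, 7}.
The final set {1, 2, 5, 6, 7} contains the accepting state 6.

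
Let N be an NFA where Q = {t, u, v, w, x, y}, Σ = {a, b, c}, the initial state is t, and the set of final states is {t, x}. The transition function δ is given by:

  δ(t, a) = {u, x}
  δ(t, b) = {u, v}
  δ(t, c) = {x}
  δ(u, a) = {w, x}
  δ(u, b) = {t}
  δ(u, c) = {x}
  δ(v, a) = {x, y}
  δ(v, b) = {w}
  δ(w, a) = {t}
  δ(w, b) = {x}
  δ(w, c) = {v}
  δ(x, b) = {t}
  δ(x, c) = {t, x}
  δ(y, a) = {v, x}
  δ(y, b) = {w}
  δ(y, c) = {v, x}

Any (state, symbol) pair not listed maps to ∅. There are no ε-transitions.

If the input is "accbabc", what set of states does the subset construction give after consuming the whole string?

{t, v, x}

Start in {t}.
Read 'a': {t} → {u, x}.
Read 'c': {u, x} → {t, x}.
Read 'c': {t, x} → {t, x}.
Read 'b': {t, x} → {t, u, v}.
Read 'a': {t, u, v} → {u, w, x, y}.
Read 'b': {u, w, x, y} → {t, w, x}.
Read 'c': {t, w, x} → {t, v, x}.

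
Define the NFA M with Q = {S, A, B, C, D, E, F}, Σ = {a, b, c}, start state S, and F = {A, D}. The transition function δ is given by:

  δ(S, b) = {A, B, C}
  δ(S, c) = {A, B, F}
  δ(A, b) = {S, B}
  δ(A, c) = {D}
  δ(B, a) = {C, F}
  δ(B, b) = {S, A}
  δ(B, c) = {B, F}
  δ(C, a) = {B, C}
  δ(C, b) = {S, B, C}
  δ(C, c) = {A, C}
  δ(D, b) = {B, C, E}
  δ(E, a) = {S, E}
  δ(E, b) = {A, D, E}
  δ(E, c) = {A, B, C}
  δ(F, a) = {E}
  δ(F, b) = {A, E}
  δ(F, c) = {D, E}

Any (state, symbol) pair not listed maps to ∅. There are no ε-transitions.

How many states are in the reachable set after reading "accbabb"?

Start in {S}.
Read 'a': {S} → ∅.
The set is empty and remains empty for the remaining 6 symbols.
That set has 0 states.

0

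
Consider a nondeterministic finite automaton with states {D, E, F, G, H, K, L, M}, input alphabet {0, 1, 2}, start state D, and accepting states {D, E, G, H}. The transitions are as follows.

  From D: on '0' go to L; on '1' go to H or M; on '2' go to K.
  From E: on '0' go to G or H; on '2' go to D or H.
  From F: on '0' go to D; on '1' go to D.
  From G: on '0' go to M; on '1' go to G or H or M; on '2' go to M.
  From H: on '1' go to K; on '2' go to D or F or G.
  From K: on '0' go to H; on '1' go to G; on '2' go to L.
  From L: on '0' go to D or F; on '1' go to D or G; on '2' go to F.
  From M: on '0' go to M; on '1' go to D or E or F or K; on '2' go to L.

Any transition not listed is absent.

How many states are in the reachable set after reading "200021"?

0

Start in {D}.
Read '2': D→{K}; now {K}.
Read '0': K→{H}; now {H}.
Read '0': H→∅; now ∅.
The set is empty and remains empty for the remaining 3 symbols.
That set has 0 states.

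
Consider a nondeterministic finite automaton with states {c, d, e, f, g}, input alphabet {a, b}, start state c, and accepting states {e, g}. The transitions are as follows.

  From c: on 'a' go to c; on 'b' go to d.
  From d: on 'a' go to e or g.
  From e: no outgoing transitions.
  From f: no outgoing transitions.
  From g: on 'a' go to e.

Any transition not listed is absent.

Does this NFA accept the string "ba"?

Start in {c}.
Read 'b': c→{d}; now {d}.
Read 'a': d→{e, g}; now {e, g}.
The final set {e, g} contains the accepting states e, g.

Yes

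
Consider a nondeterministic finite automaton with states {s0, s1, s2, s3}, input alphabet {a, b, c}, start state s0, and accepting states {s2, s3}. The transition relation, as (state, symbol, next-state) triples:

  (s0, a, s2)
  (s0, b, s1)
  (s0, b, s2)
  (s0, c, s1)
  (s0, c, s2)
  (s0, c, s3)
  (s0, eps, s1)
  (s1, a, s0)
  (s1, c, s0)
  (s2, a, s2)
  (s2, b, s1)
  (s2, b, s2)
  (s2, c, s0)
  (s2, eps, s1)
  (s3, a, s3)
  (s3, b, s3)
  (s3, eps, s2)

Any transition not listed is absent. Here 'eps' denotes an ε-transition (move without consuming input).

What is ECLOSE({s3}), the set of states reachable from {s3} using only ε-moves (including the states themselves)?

Begin with {s3}.
ε-move s3 → s2; add s2.
ε-move s2 → s1; add s1.

{s1, s2, s3}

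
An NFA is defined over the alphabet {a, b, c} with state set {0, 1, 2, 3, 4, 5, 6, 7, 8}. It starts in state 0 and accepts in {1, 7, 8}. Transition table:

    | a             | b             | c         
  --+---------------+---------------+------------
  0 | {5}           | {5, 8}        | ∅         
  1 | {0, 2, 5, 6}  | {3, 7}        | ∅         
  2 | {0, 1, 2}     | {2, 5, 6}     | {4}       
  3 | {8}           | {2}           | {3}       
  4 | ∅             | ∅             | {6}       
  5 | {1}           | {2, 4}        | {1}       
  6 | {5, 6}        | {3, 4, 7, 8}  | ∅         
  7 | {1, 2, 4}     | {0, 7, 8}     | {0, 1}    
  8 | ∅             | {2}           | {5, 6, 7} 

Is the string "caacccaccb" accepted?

Start in {0}.
Read 'c': {0} → ∅.
The set is empty and remains empty for the remaining 9 symbols.
The final set ∅ contains no accepting state.

No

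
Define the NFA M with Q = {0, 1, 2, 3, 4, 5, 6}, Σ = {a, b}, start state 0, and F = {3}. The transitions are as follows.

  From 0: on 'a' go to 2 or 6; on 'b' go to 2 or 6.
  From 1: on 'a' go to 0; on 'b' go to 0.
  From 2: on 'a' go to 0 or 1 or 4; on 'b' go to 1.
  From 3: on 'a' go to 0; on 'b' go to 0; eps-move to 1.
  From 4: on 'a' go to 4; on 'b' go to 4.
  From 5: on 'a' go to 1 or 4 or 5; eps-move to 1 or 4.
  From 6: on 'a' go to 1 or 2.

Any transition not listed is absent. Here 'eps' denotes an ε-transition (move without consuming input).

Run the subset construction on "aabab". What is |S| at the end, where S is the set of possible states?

Start in {0}.
Read 'a': {0} → {2, 6}.
Read 'a': {2, 6} → {0, 1, 2, 4}.
Read 'b': {0, 1, 2, 4} → {0, 1, 2, 4, 6}.
Read 'a': {0, 1, 2, 4, 6} → {0, 1, 2, 4, 6}.
Read 'b': {0, 1, 2, 4, 6} → {0, 1, 2, 4, 6}.
That set has 5 states.

5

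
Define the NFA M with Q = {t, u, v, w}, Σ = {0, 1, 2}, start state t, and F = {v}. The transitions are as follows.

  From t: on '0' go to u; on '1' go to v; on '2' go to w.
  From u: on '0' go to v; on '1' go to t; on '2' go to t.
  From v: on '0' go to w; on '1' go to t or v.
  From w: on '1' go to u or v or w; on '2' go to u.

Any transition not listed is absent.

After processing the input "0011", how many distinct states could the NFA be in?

Start in {t}.
Read '0': {t} → {u}.
Read '0': {u} → {v}.
Read '1': {v} → {t, v}.
Read '1': {t, v} → {t, v}.
That set has 2 states.

2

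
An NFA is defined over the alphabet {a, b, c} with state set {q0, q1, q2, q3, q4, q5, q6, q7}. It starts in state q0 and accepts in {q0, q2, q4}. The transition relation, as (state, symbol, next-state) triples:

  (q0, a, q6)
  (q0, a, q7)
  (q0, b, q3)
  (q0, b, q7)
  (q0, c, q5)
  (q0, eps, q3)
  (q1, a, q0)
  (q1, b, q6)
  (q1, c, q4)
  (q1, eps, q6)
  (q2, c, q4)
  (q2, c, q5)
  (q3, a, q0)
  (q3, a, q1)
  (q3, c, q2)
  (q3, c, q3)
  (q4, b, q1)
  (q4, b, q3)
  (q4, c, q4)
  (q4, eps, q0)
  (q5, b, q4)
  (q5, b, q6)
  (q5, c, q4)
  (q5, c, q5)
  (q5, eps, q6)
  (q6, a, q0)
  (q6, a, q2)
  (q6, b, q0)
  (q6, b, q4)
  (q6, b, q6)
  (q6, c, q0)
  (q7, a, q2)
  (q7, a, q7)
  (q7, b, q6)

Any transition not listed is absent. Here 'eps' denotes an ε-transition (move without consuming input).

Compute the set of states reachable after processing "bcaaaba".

{q0, q1, q2, q3, q6, q7}

Start: ε-closure({q0}) = {q0, q3}.
Read 'b': {q0, q3} → {q3, q7}.
Read 'c': {q3, q7} → {q2, q3}.
Read 'a': {q2, q3} → {q0, q1, q3, q6}.
Read 'a': {q0, q1, q3, q6} → {q0, q1, q2, q3, q6, q7}.
Read 'a': {q0, q1, q2, q3, q6, q7} → {q0, q1, q2, q3, q6, q7}.
Read 'b': {q0, q1, q2, q3, q6, q7} → {q0, q3, q4, q6, q7}.
Read 'a': {q0, q3, q4, q6, q7} → {q0, q1, q2, q3, q6, q7}.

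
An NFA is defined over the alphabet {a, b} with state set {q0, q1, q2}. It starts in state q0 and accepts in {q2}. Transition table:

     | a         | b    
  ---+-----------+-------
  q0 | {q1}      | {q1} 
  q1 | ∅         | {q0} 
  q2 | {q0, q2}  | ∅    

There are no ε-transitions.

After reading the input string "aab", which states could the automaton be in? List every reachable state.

∅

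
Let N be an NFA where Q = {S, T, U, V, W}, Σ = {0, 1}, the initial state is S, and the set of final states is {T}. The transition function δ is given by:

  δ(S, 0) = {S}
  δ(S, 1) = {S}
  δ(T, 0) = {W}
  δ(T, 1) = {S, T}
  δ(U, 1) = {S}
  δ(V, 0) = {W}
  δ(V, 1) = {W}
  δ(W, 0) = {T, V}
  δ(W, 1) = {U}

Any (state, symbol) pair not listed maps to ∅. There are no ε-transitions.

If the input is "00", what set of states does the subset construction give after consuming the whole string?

Start in {S}.
Read '0': {S} → {S}.
Read '0': {S} → {S}.

{S}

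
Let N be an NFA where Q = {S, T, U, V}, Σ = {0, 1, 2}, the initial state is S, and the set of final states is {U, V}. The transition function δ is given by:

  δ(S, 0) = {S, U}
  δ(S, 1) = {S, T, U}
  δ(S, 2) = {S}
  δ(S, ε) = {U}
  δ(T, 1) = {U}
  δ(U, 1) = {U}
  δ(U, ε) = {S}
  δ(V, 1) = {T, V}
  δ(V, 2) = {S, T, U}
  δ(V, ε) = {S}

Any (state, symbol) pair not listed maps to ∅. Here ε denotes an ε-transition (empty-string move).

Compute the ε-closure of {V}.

{S, U, V}

Begin with {V}.
ε-move V → S; add S.
ε-move S → U; add U.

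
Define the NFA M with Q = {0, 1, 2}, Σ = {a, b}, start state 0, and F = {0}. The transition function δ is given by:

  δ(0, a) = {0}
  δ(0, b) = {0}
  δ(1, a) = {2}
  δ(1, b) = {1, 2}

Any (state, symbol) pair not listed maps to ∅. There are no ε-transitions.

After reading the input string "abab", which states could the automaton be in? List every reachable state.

{0}

Start in {0}.
Read 'a': {0} → {0}.
Read 'b': {0} → {0}.
Read 'a': {0} → {0}.
Read 'b': {0} → {0}.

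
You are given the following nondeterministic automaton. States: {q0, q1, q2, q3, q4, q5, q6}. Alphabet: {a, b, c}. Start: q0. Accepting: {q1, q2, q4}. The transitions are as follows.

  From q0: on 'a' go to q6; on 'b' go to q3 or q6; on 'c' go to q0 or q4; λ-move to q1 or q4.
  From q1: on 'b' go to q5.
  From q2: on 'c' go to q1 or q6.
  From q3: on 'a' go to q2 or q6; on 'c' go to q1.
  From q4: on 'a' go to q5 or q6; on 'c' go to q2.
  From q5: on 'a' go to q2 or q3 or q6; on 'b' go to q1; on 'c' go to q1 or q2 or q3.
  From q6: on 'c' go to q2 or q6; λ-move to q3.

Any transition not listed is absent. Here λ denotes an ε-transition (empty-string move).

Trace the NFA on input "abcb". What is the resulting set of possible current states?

∅

Start: ε-closure({q0}) = {q0, q1, q4}.
Read 'a': q0→{q6}, q1→∅, q4→{q5, q6}; union {q5, q6}; ε-closure = {q3, q5, q6}.
Read 'b': q3→∅, q5→{q1}, q6→∅; now {q1}.
Read 'c': q1→∅; now ∅.
The set is empty and remains empty for the remaining 1 symbol.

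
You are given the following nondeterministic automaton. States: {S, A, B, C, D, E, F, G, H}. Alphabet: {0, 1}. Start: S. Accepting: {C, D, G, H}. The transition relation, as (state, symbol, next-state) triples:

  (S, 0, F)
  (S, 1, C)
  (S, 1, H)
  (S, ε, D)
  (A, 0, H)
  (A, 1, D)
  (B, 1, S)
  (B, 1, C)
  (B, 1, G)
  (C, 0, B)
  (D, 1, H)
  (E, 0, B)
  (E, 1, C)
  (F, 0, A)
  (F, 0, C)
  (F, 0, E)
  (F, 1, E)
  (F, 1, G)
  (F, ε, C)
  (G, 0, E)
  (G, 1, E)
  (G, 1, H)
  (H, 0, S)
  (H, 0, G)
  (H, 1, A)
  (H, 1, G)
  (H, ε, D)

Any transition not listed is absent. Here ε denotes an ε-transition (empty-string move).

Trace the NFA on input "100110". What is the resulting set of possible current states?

{S, B, D, G}

Start: ε-closure({S}) = {S, D}.
Read '1': {S, D} → {C, D, H}.
Read '0': {C, D, H} → {S, B, D, G}.
Read '0': {S, B, D, G} → {C, E, F}.
Read '1': {C, E, F} → {C, E, G}.
Read '1': {C, E, G} → {C, D, E, H}.
Read '0': {C, D, E, H} → {S, B, D, G}.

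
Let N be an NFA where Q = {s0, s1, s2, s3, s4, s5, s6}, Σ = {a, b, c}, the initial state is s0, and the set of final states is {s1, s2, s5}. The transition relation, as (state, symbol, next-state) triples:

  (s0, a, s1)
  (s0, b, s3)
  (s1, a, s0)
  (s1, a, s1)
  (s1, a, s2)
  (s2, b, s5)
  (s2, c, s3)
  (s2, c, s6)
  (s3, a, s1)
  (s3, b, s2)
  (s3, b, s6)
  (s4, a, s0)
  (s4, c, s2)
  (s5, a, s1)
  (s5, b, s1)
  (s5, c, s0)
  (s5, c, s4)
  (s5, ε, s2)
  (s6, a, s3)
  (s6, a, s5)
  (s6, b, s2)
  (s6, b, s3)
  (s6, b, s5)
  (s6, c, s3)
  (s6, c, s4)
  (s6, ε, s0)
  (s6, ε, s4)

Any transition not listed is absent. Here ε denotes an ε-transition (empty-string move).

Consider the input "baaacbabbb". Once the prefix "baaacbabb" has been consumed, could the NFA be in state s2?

Start in {s0}.
Read 'b': s0→{s3}; now {s3}.
Read 'a': s3→{s1}; now {s1}.
Read 'a': s1→{s0, s1, s2}; now {s0, s1, s2}.
Read 'a': s0→{s1}, s1→{s0, s1, s2}, s2→∅; now {s0, s1, s2}.
Read 'c': s0→∅, s1→∅, s2→{s3, s6}; union {s3, s6}; ε-closure = {s0, s3, s4, s6}.
Read 'b': s0→{s3}, s3→{s2, s6}, s4→∅, s6→{s2, s3, s5}; union {s2, s3, s5, s6}; ε-closure = {s0, s2, s3, s4, s5, s6}.
Read 'a': s0→{s1}, s2→∅, s3→{s1}, s4→{s0}, s5→{s1}, s6→{s3, s5}; union {s0, s1, s3, s5}; ε-closure = {s0, s1, s2, s3, s5}.
Read 'b': s0→{s3}, s1→∅, s2→{s5}, s3→{s2, s6}, s5→{s1}; union {s1, s2, s3, s5, s6}; ε-closure = {s0, s1, s2, s3, s4, s5, s6}.
Read 'b': s0→{s3}, s1→∅, s2→{s5}, s3→{s2, s6}, s4→∅, s5→{s1}, s6→{s2, s3, s5}; union {s1, s2, s3, s5, s6}; ε-closure = {s0, s1, s2, s3, s4, s5, s6}.
State s2 is in {s0, s1, s2, s3, s4, s5, s6}.

Yes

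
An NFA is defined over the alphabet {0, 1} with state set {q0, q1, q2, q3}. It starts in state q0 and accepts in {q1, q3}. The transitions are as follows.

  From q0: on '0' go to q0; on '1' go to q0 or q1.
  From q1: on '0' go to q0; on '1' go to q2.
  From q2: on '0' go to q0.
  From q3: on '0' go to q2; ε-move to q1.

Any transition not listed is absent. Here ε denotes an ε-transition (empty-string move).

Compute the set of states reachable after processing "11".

{q0, q1, q2}

Start in {q0}.
Read '1': q0→{q0, q1}; now {q0, q1}.
Read '1': q0→{q0, q1}, q1→{q2}; now {q0, q1, q2}.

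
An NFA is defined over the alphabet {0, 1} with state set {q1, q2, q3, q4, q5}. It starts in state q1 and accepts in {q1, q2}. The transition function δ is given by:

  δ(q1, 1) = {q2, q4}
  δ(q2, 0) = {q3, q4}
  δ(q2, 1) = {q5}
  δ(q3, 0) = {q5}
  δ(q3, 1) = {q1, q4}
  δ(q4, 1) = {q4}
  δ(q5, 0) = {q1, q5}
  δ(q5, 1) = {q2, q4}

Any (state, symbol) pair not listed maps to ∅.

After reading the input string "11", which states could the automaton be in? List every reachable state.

{q4, q5}

Start in {q1}.
Read '1': {q1} → {q2, q4}.
Read '1': {q2, q4} → {q4, q5}.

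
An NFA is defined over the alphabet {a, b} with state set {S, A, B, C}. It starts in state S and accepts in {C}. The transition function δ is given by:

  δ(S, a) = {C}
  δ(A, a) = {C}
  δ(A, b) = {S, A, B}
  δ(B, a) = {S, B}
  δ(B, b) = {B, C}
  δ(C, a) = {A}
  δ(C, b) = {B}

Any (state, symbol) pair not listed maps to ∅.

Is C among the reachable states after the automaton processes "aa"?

Start in {S}.
Read 'a': S→{C}; now {C}.
Read 'a': C→{A}; now {A}.
State C is not in {A}.

No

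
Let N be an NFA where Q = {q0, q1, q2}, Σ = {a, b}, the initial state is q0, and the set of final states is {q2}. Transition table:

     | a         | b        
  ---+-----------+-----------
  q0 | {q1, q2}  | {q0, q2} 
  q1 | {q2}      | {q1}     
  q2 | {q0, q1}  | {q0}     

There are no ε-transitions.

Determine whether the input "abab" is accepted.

No

Start in {q0}.
Read 'a': {q0} → {q1, q2}.
Read 'b': {q1, q2} → {q0, q1}.
Read 'a': {q0, q1} → {q1, q2}.
Read 'b': {q1, q2} → {q0, q1}.
The final set {q0, q1} contains no accepting state.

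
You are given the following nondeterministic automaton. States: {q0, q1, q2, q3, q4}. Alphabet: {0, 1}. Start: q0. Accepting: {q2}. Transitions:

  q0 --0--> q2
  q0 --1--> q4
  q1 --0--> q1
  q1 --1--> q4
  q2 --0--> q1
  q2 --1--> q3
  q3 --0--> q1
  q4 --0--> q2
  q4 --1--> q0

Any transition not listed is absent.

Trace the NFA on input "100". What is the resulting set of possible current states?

{q1}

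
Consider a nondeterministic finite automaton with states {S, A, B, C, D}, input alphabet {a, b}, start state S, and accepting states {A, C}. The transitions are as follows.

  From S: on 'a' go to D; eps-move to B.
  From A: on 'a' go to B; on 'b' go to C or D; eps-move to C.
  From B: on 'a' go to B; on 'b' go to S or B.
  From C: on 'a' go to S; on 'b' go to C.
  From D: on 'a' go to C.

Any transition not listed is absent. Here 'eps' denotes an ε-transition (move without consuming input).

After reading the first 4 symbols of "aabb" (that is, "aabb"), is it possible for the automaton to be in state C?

Yes

Start: ε-closure({S}) = {S, B}.
Read 'a': {S, B} → {B, D}.
Read 'a': {B, D} → {B, C}.
Read 'b': {B, C} → {S, B, C}.
Read 'b': {S, B, C} → {S, B, C}.
State C is in {S, B, C}.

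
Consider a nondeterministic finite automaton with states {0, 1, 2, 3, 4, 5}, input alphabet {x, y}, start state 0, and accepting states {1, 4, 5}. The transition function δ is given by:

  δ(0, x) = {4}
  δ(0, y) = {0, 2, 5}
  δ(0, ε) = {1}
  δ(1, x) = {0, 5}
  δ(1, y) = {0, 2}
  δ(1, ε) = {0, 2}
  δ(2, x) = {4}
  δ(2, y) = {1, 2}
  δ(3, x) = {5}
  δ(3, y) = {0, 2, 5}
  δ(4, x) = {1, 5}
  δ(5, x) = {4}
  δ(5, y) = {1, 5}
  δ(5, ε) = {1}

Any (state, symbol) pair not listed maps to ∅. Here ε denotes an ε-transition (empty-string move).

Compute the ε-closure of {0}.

Begin with {0}.
ε-move 0 → 1; add 1.
ε-move 1 → 2; add 2.

{0, 1, 2}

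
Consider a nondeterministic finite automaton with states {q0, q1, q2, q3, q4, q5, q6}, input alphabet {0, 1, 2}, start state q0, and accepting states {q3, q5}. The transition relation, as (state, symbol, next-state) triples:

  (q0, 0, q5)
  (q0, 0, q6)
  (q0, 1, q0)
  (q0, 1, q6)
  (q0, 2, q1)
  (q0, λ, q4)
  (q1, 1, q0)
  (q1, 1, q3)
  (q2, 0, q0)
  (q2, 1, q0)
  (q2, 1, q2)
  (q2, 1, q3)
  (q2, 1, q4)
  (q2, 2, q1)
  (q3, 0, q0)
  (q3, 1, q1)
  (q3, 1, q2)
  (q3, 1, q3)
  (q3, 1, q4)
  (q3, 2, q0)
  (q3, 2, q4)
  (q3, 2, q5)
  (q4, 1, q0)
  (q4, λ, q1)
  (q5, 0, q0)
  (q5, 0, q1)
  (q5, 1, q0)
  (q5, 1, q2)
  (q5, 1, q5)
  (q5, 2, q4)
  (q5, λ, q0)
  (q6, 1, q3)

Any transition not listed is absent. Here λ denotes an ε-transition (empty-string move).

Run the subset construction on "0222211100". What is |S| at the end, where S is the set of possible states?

0

Start: ε-closure({q0}) = {q0, q1, q4}.
Read '0': {q0, q1, q4} → {q0, q1, q4, q5, q6}.
Read '2': {q0, q1, q4, q5, q6} → {q1, q4}.
Read '2': {q1, q4} → ∅.
The set is empty and remains empty for the remaining 7 symbols.
That set has 0 states.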